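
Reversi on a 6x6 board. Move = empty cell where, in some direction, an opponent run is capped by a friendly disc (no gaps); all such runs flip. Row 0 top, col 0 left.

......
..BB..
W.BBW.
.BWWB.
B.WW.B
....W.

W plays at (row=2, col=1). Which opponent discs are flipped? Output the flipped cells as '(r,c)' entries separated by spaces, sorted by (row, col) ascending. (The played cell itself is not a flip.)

Answer: (2,2) (2,3)

Derivation:
Dir NW: first cell '.' (not opp) -> no flip
Dir N: first cell '.' (not opp) -> no flip
Dir NE: opp run (1,2), next='.' -> no flip
Dir W: first cell 'W' (not opp) -> no flip
Dir E: opp run (2,2) (2,3) capped by W -> flip
Dir SW: first cell '.' (not opp) -> no flip
Dir S: opp run (3,1), next='.' -> no flip
Dir SE: first cell 'W' (not opp) -> no flip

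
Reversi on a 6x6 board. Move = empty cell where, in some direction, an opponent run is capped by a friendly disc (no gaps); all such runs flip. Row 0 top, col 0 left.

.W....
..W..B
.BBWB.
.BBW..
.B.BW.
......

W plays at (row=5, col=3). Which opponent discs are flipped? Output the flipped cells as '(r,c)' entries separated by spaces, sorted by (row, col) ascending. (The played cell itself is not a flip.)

Dir NW: first cell '.' (not opp) -> no flip
Dir N: opp run (4,3) capped by W -> flip
Dir NE: first cell 'W' (not opp) -> no flip
Dir W: first cell '.' (not opp) -> no flip
Dir E: first cell '.' (not opp) -> no flip
Dir SW: edge -> no flip
Dir S: edge -> no flip
Dir SE: edge -> no flip

Answer: (4,3)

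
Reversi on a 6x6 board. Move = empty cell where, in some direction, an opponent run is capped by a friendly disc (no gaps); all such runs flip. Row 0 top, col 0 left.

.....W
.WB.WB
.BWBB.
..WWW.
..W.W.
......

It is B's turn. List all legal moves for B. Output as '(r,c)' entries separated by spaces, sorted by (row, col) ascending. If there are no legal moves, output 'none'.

Answer: (0,1) (0,4) (1,0) (1,3) (4,1) (4,3) (4,5) (5,1) (5,2) (5,4)

Derivation:
(0,0): no bracket -> illegal
(0,1): flips 1 -> legal
(0,2): no bracket -> illegal
(0,3): no bracket -> illegal
(0,4): flips 1 -> legal
(1,0): flips 1 -> legal
(1,3): flips 1 -> legal
(2,0): no bracket -> illegal
(2,5): no bracket -> illegal
(3,1): no bracket -> illegal
(3,5): no bracket -> illegal
(4,1): flips 1 -> legal
(4,3): flips 2 -> legal
(4,5): flips 1 -> legal
(5,1): flips 2 -> legal
(5,2): flips 3 -> legal
(5,3): no bracket -> illegal
(5,4): flips 2 -> legal
(5,5): no bracket -> illegal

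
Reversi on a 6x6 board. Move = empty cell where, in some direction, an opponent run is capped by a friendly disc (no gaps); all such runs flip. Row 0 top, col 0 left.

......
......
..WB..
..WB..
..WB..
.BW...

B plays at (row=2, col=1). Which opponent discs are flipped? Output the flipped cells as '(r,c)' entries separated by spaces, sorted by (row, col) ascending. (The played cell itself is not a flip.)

Answer: (2,2) (3,2)

Derivation:
Dir NW: first cell '.' (not opp) -> no flip
Dir N: first cell '.' (not opp) -> no flip
Dir NE: first cell '.' (not opp) -> no flip
Dir W: first cell '.' (not opp) -> no flip
Dir E: opp run (2,2) capped by B -> flip
Dir SW: first cell '.' (not opp) -> no flip
Dir S: first cell '.' (not opp) -> no flip
Dir SE: opp run (3,2) capped by B -> flip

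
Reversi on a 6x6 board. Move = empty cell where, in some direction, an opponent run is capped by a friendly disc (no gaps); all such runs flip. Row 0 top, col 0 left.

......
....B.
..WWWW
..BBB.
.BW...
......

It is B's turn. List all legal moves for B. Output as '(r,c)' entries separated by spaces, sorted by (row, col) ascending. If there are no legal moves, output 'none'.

(1,1): flips 1 -> legal
(1,2): flips 2 -> legal
(1,3): flips 1 -> legal
(1,5): flips 1 -> legal
(2,1): no bracket -> illegal
(3,1): no bracket -> illegal
(3,5): no bracket -> illegal
(4,3): flips 1 -> legal
(5,1): flips 1 -> legal
(5,2): flips 1 -> legal
(5,3): no bracket -> illegal

Answer: (1,1) (1,2) (1,3) (1,5) (4,3) (5,1) (5,2)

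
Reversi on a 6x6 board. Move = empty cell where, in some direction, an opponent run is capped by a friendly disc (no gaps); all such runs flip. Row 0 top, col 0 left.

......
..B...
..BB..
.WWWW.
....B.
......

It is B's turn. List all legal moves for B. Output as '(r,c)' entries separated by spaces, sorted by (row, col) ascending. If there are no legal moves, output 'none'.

(2,0): no bracket -> illegal
(2,1): no bracket -> illegal
(2,4): flips 1 -> legal
(2,5): no bracket -> illegal
(3,0): no bracket -> illegal
(3,5): no bracket -> illegal
(4,0): flips 1 -> legal
(4,1): flips 1 -> legal
(4,2): flips 1 -> legal
(4,3): flips 1 -> legal
(4,5): flips 1 -> legal

Answer: (2,4) (4,0) (4,1) (4,2) (4,3) (4,5)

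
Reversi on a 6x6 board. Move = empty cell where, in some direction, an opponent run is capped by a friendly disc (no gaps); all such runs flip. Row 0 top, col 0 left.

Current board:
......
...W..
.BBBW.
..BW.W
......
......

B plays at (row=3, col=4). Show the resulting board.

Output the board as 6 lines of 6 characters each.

Answer: ......
...W..
.BBBW.
..BBBW
......
......

Derivation:
Place B at (3,4); scan 8 dirs for brackets.
Dir NW: first cell 'B' (not opp) -> no flip
Dir N: opp run (2,4), next='.' -> no flip
Dir NE: first cell '.' (not opp) -> no flip
Dir W: opp run (3,3) capped by B -> flip
Dir E: opp run (3,5), next=edge -> no flip
Dir SW: first cell '.' (not opp) -> no flip
Dir S: first cell '.' (not opp) -> no flip
Dir SE: first cell '.' (not opp) -> no flip
All flips: (3,3)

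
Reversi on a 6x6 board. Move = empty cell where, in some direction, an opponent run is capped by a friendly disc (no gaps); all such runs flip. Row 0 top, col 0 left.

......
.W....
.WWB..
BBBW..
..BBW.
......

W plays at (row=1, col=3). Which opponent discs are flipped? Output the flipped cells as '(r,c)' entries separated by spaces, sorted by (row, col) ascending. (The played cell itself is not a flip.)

Dir NW: first cell '.' (not opp) -> no flip
Dir N: first cell '.' (not opp) -> no flip
Dir NE: first cell '.' (not opp) -> no flip
Dir W: first cell '.' (not opp) -> no flip
Dir E: first cell '.' (not opp) -> no flip
Dir SW: first cell 'W' (not opp) -> no flip
Dir S: opp run (2,3) capped by W -> flip
Dir SE: first cell '.' (not opp) -> no flip

Answer: (2,3)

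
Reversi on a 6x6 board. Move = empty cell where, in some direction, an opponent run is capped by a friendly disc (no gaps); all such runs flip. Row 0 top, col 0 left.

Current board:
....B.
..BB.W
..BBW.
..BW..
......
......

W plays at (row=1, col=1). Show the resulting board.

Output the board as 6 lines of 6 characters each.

Answer: ....B.
.WBB.W
..WBW.
..BW..
......
......

Derivation:
Place W at (1,1); scan 8 dirs for brackets.
Dir NW: first cell '.' (not opp) -> no flip
Dir N: first cell '.' (not opp) -> no flip
Dir NE: first cell '.' (not opp) -> no flip
Dir W: first cell '.' (not opp) -> no flip
Dir E: opp run (1,2) (1,3), next='.' -> no flip
Dir SW: first cell '.' (not opp) -> no flip
Dir S: first cell '.' (not opp) -> no flip
Dir SE: opp run (2,2) capped by W -> flip
All flips: (2,2)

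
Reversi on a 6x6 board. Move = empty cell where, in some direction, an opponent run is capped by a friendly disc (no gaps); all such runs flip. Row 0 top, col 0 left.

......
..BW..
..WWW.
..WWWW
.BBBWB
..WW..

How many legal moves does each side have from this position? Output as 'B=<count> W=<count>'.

Answer: B=5 W=10

Derivation:
-- B to move --
(0,2): no bracket -> illegal
(0,3): flips 3 -> legal
(0,4): no bracket -> illegal
(1,1): no bracket -> illegal
(1,4): flips 3 -> legal
(1,5): flips 2 -> legal
(2,1): flips 1 -> legal
(2,5): flips 2 -> legal
(3,1): no bracket -> illegal
(5,1): no bracket -> illegal
(5,4): no bracket -> illegal
(5,5): no bracket -> illegal
B mobility = 5
-- W to move --
(0,1): flips 1 -> legal
(0,2): flips 1 -> legal
(0,3): no bracket -> illegal
(1,1): flips 1 -> legal
(2,1): no bracket -> illegal
(3,0): flips 1 -> legal
(3,1): flips 1 -> legal
(4,0): flips 3 -> legal
(5,0): flips 1 -> legal
(5,1): flips 1 -> legal
(5,4): flips 1 -> legal
(5,5): flips 1 -> legal
W mobility = 10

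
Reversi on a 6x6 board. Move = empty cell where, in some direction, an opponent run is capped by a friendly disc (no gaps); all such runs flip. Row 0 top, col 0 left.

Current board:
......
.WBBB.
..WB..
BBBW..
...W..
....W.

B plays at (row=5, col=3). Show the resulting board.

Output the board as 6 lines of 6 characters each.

Answer: ......
.WBBB.
..WB..
BBBB..
...B..
...BW.

Derivation:
Place B at (5,3); scan 8 dirs for brackets.
Dir NW: first cell '.' (not opp) -> no flip
Dir N: opp run (4,3) (3,3) capped by B -> flip
Dir NE: first cell '.' (not opp) -> no flip
Dir W: first cell '.' (not opp) -> no flip
Dir E: opp run (5,4), next='.' -> no flip
Dir SW: edge -> no flip
Dir S: edge -> no flip
Dir SE: edge -> no flip
All flips: (3,3) (4,3)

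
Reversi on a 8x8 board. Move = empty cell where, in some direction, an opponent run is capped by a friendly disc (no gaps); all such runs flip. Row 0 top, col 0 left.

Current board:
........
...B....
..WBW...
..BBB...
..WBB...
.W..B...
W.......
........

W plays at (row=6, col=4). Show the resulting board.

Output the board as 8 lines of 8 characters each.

Answer: ........
...B....
..WBW...
..BBW...
..WBW...
.W..W...
W...W...
........

Derivation:
Place W at (6,4); scan 8 dirs for brackets.
Dir NW: first cell '.' (not opp) -> no flip
Dir N: opp run (5,4) (4,4) (3,4) capped by W -> flip
Dir NE: first cell '.' (not opp) -> no flip
Dir W: first cell '.' (not opp) -> no flip
Dir E: first cell '.' (not opp) -> no flip
Dir SW: first cell '.' (not opp) -> no flip
Dir S: first cell '.' (not opp) -> no flip
Dir SE: first cell '.' (not opp) -> no flip
All flips: (3,4) (4,4) (5,4)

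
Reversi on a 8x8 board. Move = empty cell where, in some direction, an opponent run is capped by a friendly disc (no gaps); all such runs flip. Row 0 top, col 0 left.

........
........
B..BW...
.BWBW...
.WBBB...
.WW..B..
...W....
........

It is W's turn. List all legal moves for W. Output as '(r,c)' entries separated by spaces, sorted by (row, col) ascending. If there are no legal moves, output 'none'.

(1,0): no bracket -> illegal
(1,1): no bracket -> illegal
(1,2): flips 1 -> legal
(1,3): no bracket -> illegal
(1,4): flips 1 -> legal
(2,1): flips 1 -> legal
(2,2): flips 1 -> legal
(3,0): flips 1 -> legal
(3,5): no bracket -> illegal
(4,0): no bracket -> illegal
(4,5): flips 3 -> legal
(4,6): no bracket -> illegal
(5,3): no bracket -> illegal
(5,4): flips 2 -> legal
(5,6): no bracket -> illegal
(6,4): no bracket -> illegal
(6,5): no bracket -> illegal
(6,6): no bracket -> illegal

Answer: (1,2) (1,4) (2,1) (2,2) (3,0) (4,5) (5,4)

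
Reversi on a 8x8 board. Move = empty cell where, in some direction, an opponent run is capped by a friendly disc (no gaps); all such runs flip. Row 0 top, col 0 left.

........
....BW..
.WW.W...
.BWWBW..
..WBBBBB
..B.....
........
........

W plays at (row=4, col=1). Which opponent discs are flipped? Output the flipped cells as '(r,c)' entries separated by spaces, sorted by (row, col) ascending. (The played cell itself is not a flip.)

Dir NW: first cell '.' (not opp) -> no flip
Dir N: opp run (3,1) capped by W -> flip
Dir NE: first cell 'W' (not opp) -> no flip
Dir W: first cell '.' (not opp) -> no flip
Dir E: first cell 'W' (not opp) -> no flip
Dir SW: first cell '.' (not opp) -> no flip
Dir S: first cell '.' (not opp) -> no flip
Dir SE: opp run (5,2), next='.' -> no flip

Answer: (3,1)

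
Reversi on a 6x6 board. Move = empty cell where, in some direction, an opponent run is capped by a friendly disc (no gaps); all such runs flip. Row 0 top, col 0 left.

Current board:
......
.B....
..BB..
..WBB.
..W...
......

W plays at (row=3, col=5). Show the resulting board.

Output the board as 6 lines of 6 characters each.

Answer: ......
.B....
..BB..
..WWWW
..W...
......

Derivation:
Place W at (3,5); scan 8 dirs for brackets.
Dir NW: first cell '.' (not opp) -> no flip
Dir N: first cell '.' (not opp) -> no flip
Dir NE: edge -> no flip
Dir W: opp run (3,4) (3,3) capped by W -> flip
Dir E: edge -> no flip
Dir SW: first cell '.' (not opp) -> no flip
Dir S: first cell '.' (not opp) -> no flip
Dir SE: edge -> no flip
All flips: (3,3) (3,4)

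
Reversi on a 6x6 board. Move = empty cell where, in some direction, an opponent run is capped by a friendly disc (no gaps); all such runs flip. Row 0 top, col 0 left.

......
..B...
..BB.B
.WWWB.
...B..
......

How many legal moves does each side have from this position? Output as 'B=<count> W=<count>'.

-- B to move --
(2,0): no bracket -> illegal
(2,1): flips 1 -> legal
(2,4): no bracket -> illegal
(3,0): flips 3 -> legal
(4,0): flips 1 -> legal
(4,1): flips 1 -> legal
(4,2): flips 1 -> legal
(4,4): flips 1 -> legal
B mobility = 6
-- W to move --
(0,1): no bracket -> illegal
(0,2): flips 2 -> legal
(0,3): no bracket -> illegal
(1,1): flips 1 -> legal
(1,3): flips 2 -> legal
(1,4): flips 1 -> legal
(1,5): no bracket -> illegal
(2,1): no bracket -> illegal
(2,4): no bracket -> illegal
(3,5): flips 1 -> legal
(4,2): no bracket -> illegal
(4,4): no bracket -> illegal
(4,5): no bracket -> illegal
(5,2): no bracket -> illegal
(5,3): flips 1 -> legal
(5,4): flips 1 -> legal
W mobility = 7

Answer: B=6 W=7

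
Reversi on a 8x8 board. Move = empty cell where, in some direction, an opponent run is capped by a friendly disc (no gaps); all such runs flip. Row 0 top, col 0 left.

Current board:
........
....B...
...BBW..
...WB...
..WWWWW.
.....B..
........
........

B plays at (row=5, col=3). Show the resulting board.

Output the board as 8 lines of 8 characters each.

Answer: ........
....B...
...BBW..
...BB...
..WBWWW.
...B.B..
........
........

Derivation:
Place B at (5,3); scan 8 dirs for brackets.
Dir NW: opp run (4,2), next='.' -> no flip
Dir N: opp run (4,3) (3,3) capped by B -> flip
Dir NE: opp run (4,4), next='.' -> no flip
Dir W: first cell '.' (not opp) -> no flip
Dir E: first cell '.' (not opp) -> no flip
Dir SW: first cell '.' (not opp) -> no flip
Dir S: first cell '.' (not opp) -> no flip
Dir SE: first cell '.' (not opp) -> no flip
All flips: (3,3) (4,3)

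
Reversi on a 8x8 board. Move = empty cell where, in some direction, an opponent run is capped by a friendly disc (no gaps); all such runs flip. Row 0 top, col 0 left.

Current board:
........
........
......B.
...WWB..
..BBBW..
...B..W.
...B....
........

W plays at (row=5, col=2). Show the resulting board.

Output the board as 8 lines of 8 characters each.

Place W at (5,2); scan 8 dirs for brackets.
Dir NW: first cell '.' (not opp) -> no flip
Dir N: opp run (4,2), next='.' -> no flip
Dir NE: opp run (4,3) capped by W -> flip
Dir W: first cell '.' (not opp) -> no flip
Dir E: opp run (5,3), next='.' -> no flip
Dir SW: first cell '.' (not opp) -> no flip
Dir S: first cell '.' (not opp) -> no flip
Dir SE: opp run (6,3), next='.' -> no flip
All flips: (4,3)

Answer: ........
........
......B.
...WWB..
..BWBW..
..WB..W.
...B....
........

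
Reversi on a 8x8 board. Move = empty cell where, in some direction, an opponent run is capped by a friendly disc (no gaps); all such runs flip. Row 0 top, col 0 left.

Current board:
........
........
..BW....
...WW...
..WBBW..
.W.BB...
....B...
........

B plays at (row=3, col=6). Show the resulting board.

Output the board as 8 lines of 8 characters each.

Place B at (3,6); scan 8 dirs for brackets.
Dir NW: first cell '.' (not opp) -> no flip
Dir N: first cell '.' (not opp) -> no flip
Dir NE: first cell '.' (not opp) -> no flip
Dir W: first cell '.' (not opp) -> no flip
Dir E: first cell '.' (not opp) -> no flip
Dir SW: opp run (4,5) capped by B -> flip
Dir S: first cell '.' (not opp) -> no flip
Dir SE: first cell '.' (not opp) -> no flip
All flips: (4,5)

Answer: ........
........
..BW....
...WW.B.
..WBBB..
.W.BB...
....B...
........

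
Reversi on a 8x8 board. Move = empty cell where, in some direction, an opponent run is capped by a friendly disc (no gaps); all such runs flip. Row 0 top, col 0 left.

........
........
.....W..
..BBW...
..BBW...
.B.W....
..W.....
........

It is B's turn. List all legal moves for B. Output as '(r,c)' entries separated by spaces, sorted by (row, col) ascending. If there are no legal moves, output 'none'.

(1,4): no bracket -> illegal
(1,5): no bracket -> illegal
(1,6): flips 2 -> legal
(2,3): no bracket -> illegal
(2,4): no bracket -> illegal
(2,6): no bracket -> illegal
(3,5): flips 1 -> legal
(3,6): no bracket -> illegal
(4,5): flips 1 -> legal
(5,2): no bracket -> illegal
(5,4): no bracket -> illegal
(5,5): flips 1 -> legal
(6,1): no bracket -> illegal
(6,3): flips 1 -> legal
(6,4): flips 1 -> legal
(7,1): no bracket -> illegal
(7,2): no bracket -> illegal
(7,3): flips 1 -> legal

Answer: (1,6) (3,5) (4,5) (5,5) (6,3) (6,4) (7,3)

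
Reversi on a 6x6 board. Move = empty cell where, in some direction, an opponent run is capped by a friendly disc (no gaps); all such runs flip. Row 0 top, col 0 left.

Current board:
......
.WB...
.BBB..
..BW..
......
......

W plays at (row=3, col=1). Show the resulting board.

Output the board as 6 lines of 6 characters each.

Place W at (3,1); scan 8 dirs for brackets.
Dir NW: first cell '.' (not opp) -> no flip
Dir N: opp run (2,1) capped by W -> flip
Dir NE: opp run (2,2), next='.' -> no flip
Dir W: first cell '.' (not opp) -> no flip
Dir E: opp run (3,2) capped by W -> flip
Dir SW: first cell '.' (not opp) -> no flip
Dir S: first cell '.' (not opp) -> no flip
Dir SE: first cell '.' (not opp) -> no flip
All flips: (2,1) (3,2)

Answer: ......
.WB...
.WBB..
.WWW..
......
......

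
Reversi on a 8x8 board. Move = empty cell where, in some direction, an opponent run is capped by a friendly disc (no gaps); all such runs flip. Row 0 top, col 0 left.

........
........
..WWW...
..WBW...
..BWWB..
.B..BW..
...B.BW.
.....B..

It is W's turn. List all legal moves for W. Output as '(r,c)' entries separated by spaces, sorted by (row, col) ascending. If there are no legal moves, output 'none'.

Answer: (3,5) (4,1) (4,6) (5,2) (5,3) (5,6) (6,0) (6,4) (7,6)

Derivation:
(3,1): no bracket -> illegal
(3,5): flips 1 -> legal
(3,6): no bracket -> illegal
(4,0): no bracket -> illegal
(4,1): flips 1 -> legal
(4,6): flips 1 -> legal
(5,0): no bracket -> illegal
(5,2): flips 1 -> legal
(5,3): flips 1 -> legal
(5,6): flips 1 -> legal
(6,0): flips 3 -> legal
(6,1): no bracket -> illegal
(6,2): no bracket -> illegal
(6,4): flips 2 -> legal
(7,2): no bracket -> illegal
(7,3): no bracket -> illegal
(7,4): no bracket -> illegal
(7,6): flips 2 -> legal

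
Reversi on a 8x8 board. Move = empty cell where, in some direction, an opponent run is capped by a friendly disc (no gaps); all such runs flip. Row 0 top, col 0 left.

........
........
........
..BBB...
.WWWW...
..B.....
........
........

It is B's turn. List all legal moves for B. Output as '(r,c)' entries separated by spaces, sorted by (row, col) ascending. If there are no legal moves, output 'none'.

Answer: (3,0) (5,0) (5,1) (5,3) (5,4) (5,5)

Derivation:
(3,0): flips 1 -> legal
(3,1): no bracket -> illegal
(3,5): no bracket -> illegal
(4,0): no bracket -> illegal
(4,5): no bracket -> illegal
(5,0): flips 1 -> legal
(5,1): flips 1 -> legal
(5,3): flips 1 -> legal
(5,4): flips 2 -> legal
(5,5): flips 1 -> legal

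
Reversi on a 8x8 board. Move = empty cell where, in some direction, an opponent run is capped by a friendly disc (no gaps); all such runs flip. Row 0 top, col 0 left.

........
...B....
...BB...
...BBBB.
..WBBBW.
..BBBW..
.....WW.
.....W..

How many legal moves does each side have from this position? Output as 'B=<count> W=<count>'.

Answer: B=9 W=9

Derivation:
-- B to move --
(3,1): flips 1 -> legal
(3,2): flips 1 -> legal
(3,7): no bracket -> illegal
(4,1): flips 1 -> legal
(4,7): flips 1 -> legal
(5,1): flips 1 -> legal
(5,6): flips 2 -> legal
(5,7): flips 1 -> legal
(6,4): no bracket -> illegal
(6,7): no bracket -> illegal
(7,4): no bracket -> illegal
(7,6): flips 1 -> legal
(7,7): flips 2 -> legal
B mobility = 9
-- W to move --
(0,2): flips 3 -> legal
(0,3): no bracket -> illegal
(0,4): no bracket -> illegal
(1,2): no bracket -> illegal
(1,4): no bracket -> illegal
(1,5): flips 2 -> legal
(2,2): flips 2 -> legal
(2,5): flips 2 -> legal
(2,6): flips 1 -> legal
(2,7): no bracket -> illegal
(3,2): flips 2 -> legal
(3,7): no bracket -> illegal
(4,1): no bracket -> illegal
(4,7): no bracket -> illegal
(5,1): flips 3 -> legal
(5,6): no bracket -> illegal
(6,1): no bracket -> illegal
(6,2): flips 1 -> legal
(6,3): no bracket -> illegal
(6,4): flips 1 -> legal
W mobility = 9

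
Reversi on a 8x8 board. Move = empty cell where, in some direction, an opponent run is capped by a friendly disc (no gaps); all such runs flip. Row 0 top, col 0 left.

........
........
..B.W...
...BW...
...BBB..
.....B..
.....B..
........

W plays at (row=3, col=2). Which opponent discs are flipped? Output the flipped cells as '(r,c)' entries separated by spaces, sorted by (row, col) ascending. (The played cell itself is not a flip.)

Answer: (3,3)

Derivation:
Dir NW: first cell '.' (not opp) -> no flip
Dir N: opp run (2,2), next='.' -> no flip
Dir NE: first cell '.' (not opp) -> no flip
Dir W: first cell '.' (not opp) -> no flip
Dir E: opp run (3,3) capped by W -> flip
Dir SW: first cell '.' (not opp) -> no flip
Dir S: first cell '.' (not opp) -> no flip
Dir SE: opp run (4,3), next='.' -> no flip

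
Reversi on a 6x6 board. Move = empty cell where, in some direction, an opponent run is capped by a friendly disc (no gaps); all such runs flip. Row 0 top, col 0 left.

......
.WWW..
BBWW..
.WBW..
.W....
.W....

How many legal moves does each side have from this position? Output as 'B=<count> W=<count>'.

-- B to move --
(0,0): no bracket -> illegal
(0,1): flips 1 -> legal
(0,2): flips 3 -> legal
(0,3): flips 1 -> legal
(0,4): no bracket -> illegal
(1,0): no bracket -> illegal
(1,4): flips 1 -> legal
(2,4): flips 2 -> legal
(3,0): flips 1 -> legal
(3,4): flips 1 -> legal
(4,0): no bracket -> illegal
(4,2): flips 1 -> legal
(4,3): no bracket -> illegal
(4,4): no bracket -> illegal
(5,0): flips 1 -> legal
(5,2): no bracket -> illegal
B mobility = 9
-- W to move --
(1,0): no bracket -> illegal
(3,0): flips 1 -> legal
(4,2): flips 1 -> legal
(4,3): no bracket -> illegal
W mobility = 2

Answer: B=9 W=2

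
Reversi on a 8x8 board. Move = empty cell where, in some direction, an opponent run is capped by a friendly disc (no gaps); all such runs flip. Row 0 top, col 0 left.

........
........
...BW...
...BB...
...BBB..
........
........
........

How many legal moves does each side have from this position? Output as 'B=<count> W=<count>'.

-- B to move --
(1,3): no bracket -> illegal
(1,4): flips 1 -> legal
(1,5): flips 1 -> legal
(2,5): flips 1 -> legal
(3,5): no bracket -> illegal
B mobility = 3
-- W to move --
(1,2): no bracket -> illegal
(1,3): no bracket -> illegal
(1,4): no bracket -> illegal
(2,2): flips 1 -> legal
(2,5): no bracket -> illegal
(3,2): no bracket -> illegal
(3,5): no bracket -> illegal
(3,6): no bracket -> illegal
(4,2): flips 1 -> legal
(4,6): no bracket -> illegal
(5,2): no bracket -> illegal
(5,3): no bracket -> illegal
(5,4): flips 2 -> legal
(5,5): no bracket -> illegal
(5,6): no bracket -> illegal
W mobility = 3

Answer: B=3 W=3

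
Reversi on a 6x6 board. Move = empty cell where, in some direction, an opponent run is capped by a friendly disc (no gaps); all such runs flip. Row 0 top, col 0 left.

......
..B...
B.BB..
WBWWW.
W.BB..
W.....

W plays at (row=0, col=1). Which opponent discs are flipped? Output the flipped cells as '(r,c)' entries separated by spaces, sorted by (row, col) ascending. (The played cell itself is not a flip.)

Dir NW: edge -> no flip
Dir N: edge -> no flip
Dir NE: edge -> no flip
Dir W: first cell '.' (not opp) -> no flip
Dir E: first cell '.' (not opp) -> no flip
Dir SW: first cell '.' (not opp) -> no flip
Dir S: first cell '.' (not opp) -> no flip
Dir SE: opp run (1,2) (2,3) capped by W -> flip

Answer: (1,2) (2,3)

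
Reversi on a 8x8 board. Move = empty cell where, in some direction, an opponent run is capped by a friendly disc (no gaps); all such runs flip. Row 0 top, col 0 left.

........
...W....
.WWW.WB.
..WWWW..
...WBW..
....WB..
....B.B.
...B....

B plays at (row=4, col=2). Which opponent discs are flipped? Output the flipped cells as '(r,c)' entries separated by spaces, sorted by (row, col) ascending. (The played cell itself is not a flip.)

Answer: (4,3)

Derivation:
Dir NW: first cell '.' (not opp) -> no flip
Dir N: opp run (3,2) (2,2), next='.' -> no flip
Dir NE: opp run (3,3), next='.' -> no flip
Dir W: first cell '.' (not opp) -> no flip
Dir E: opp run (4,3) capped by B -> flip
Dir SW: first cell '.' (not opp) -> no flip
Dir S: first cell '.' (not opp) -> no flip
Dir SE: first cell '.' (not opp) -> no flip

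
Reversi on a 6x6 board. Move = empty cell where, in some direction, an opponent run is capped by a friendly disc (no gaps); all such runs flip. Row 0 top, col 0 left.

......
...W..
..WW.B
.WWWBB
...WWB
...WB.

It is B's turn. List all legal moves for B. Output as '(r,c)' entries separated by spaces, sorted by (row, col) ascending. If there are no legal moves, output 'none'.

Answer: (1,2) (2,1) (3,0) (4,2) (5,2)

Derivation:
(0,2): no bracket -> illegal
(0,3): no bracket -> illegal
(0,4): no bracket -> illegal
(1,1): no bracket -> illegal
(1,2): flips 1 -> legal
(1,4): no bracket -> illegal
(2,0): no bracket -> illegal
(2,1): flips 2 -> legal
(2,4): no bracket -> illegal
(3,0): flips 3 -> legal
(4,0): no bracket -> illegal
(4,1): no bracket -> illegal
(4,2): flips 2 -> legal
(5,2): flips 2 -> legal
(5,5): no bracket -> illegal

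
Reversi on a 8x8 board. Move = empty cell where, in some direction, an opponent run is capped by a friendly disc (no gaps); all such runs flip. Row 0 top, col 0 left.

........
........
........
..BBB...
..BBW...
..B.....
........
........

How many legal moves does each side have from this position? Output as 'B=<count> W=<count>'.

Answer: B=3 W=3

Derivation:
-- B to move --
(3,5): no bracket -> illegal
(4,5): flips 1 -> legal
(5,3): no bracket -> illegal
(5,4): flips 1 -> legal
(5,5): flips 1 -> legal
B mobility = 3
-- W to move --
(2,1): no bracket -> illegal
(2,2): flips 1 -> legal
(2,3): no bracket -> illegal
(2,4): flips 1 -> legal
(2,5): no bracket -> illegal
(3,1): no bracket -> illegal
(3,5): no bracket -> illegal
(4,1): flips 2 -> legal
(4,5): no bracket -> illegal
(5,1): no bracket -> illegal
(5,3): no bracket -> illegal
(5,4): no bracket -> illegal
(6,1): no bracket -> illegal
(6,2): no bracket -> illegal
(6,3): no bracket -> illegal
W mobility = 3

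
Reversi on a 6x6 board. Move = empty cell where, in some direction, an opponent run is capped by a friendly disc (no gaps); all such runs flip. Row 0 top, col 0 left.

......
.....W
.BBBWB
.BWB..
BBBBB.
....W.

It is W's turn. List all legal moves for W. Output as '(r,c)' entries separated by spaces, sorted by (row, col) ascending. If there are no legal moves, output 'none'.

Answer: (1,0) (1,2) (1,4) (2,0) (3,0) (3,4) (3,5) (5,0) (5,1) (5,2)

Derivation:
(1,0): flips 1 -> legal
(1,1): no bracket -> illegal
(1,2): flips 1 -> legal
(1,3): no bracket -> illegal
(1,4): flips 1 -> legal
(2,0): flips 3 -> legal
(3,0): flips 1 -> legal
(3,4): flips 2 -> legal
(3,5): flips 1 -> legal
(4,5): no bracket -> illegal
(5,0): flips 1 -> legal
(5,1): flips 2 -> legal
(5,2): flips 1 -> legal
(5,3): no bracket -> illegal
(5,5): no bracket -> illegal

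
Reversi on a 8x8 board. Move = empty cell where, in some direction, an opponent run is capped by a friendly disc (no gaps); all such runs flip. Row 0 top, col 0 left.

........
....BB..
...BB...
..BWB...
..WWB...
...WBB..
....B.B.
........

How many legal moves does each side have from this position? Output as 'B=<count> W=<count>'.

-- B to move --
(2,2): flips 1 -> legal
(3,1): flips 2 -> legal
(4,1): flips 2 -> legal
(5,1): flips 2 -> legal
(5,2): flips 3 -> legal
(6,2): flips 1 -> legal
(6,3): flips 3 -> legal
B mobility = 7
-- W to move --
(0,3): no bracket -> illegal
(0,4): no bracket -> illegal
(0,5): no bracket -> illegal
(0,6): flips 2 -> legal
(1,2): no bracket -> illegal
(1,3): flips 1 -> legal
(1,6): no bracket -> illegal
(2,1): flips 1 -> legal
(2,2): flips 1 -> legal
(2,5): flips 1 -> legal
(2,6): no bracket -> illegal
(3,1): flips 1 -> legal
(3,5): flips 2 -> legal
(4,1): no bracket -> illegal
(4,5): flips 1 -> legal
(4,6): no bracket -> illegal
(5,6): flips 2 -> legal
(5,7): no bracket -> illegal
(6,3): no bracket -> illegal
(6,5): flips 1 -> legal
(6,7): no bracket -> illegal
(7,3): no bracket -> illegal
(7,4): no bracket -> illegal
(7,5): flips 1 -> legal
(7,6): no bracket -> illegal
(7,7): flips 3 -> legal
W mobility = 12

Answer: B=7 W=12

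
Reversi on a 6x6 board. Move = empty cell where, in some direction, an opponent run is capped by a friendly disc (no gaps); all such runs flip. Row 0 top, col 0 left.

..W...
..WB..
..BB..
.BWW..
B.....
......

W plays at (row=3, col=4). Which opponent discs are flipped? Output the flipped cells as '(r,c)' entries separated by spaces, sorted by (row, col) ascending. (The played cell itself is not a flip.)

Dir NW: opp run (2,3) capped by W -> flip
Dir N: first cell '.' (not opp) -> no flip
Dir NE: first cell '.' (not opp) -> no flip
Dir W: first cell 'W' (not opp) -> no flip
Dir E: first cell '.' (not opp) -> no flip
Dir SW: first cell '.' (not opp) -> no flip
Dir S: first cell '.' (not opp) -> no flip
Dir SE: first cell '.' (not opp) -> no flip

Answer: (2,3)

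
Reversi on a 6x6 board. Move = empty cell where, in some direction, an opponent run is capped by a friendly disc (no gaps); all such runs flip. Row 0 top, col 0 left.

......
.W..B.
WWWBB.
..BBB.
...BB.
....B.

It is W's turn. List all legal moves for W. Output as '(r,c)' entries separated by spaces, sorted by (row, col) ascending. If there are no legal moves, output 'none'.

(0,3): no bracket -> illegal
(0,4): no bracket -> illegal
(0,5): no bracket -> illegal
(1,2): no bracket -> illegal
(1,3): no bracket -> illegal
(1,5): no bracket -> illegal
(2,5): flips 2 -> legal
(3,1): no bracket -> illegal
(3,5): no bracket -> illegal
(4,1): no bracket -> illegal
(4,2): flips 1 -> legal
(4,5): no bracket -> illegal
(5,2): no bracket -> illegal
(5,3): no bracket -> illegal
(5,5): flips 2 -> legal

Answer: (2,5) (4,2) (5,5)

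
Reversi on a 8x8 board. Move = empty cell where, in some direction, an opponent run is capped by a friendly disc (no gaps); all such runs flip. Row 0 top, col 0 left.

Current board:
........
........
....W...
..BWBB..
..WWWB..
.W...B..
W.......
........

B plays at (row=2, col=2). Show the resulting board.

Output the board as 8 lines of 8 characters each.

Answer: ........
........
..B.W...
..BBBB..
..WWBB..
.W...B..
W.......
........

Derivation:
Place B at (2,2); scan 8 dirs for brackets.
Dir NW: first cell '.' (not opp) -> no flip
Dir N: first cell '.' (not opp) -> no flip
Dir NE: first cell '.' (not opp) -> no flip
Dir W: first cell '.' (not opp) -> no flip
Dir E: first cell '.' (not opp) -> no flip
Dir SW: first cell '.' (not opp) -> no flip
Dir S: first cell 'B' (not opp) -> no flip
Dir SE: opp run (3,3) (4,4) capped by B -> flip
All flips: (3,3) (4,4)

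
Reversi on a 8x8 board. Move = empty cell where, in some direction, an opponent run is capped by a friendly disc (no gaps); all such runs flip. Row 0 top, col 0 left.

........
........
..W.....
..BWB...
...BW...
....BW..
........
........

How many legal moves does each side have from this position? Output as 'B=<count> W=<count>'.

Answer: B=4 W=6

Derivation:
-- B to move --
(1,1): no bracket -> illegal
(1,2): flips 1 -> legal
(1,3): no bracket -> illegal
(2,1): no bracket -> illegal
(2,3): flips 1 -> legal
(2,4): no bracket -> illegal
(3,1): no bracket -> illegal
(3,5): no bracket -> illegal
(4,2): no bracket -> illegal
(4,5): flips 1 -> legal
(4,6): no bracket -> illegal
(5,3): no bracket -> illegal
(5,6): flips 1 -> legal
(6,4): no bracket -> illegal
(6,5): no bracket -> illegal
(6,6): no bracket -> illegal
B mobility = 4
-- W to move --
(2,1): no bracket -> illegal
(2,3): no bracket -> illegal
(2,4): flips 1 -> legal
(2,5): no bracket -> illegal
(3,1): flips 1 -> legal
(3,5): flips 1 -> legal
(4,1): no bracket -> illegal
(4,2): flips 2 -> legal
(4,5): no bracket -> illegal
(5,2): no bracket -> illegal
(5,3): flips 2 -> legal
(6,3): no bracket -> illegal
(6,4): flips 1 -> legal
(6,5): no bracket -> illegal
W mobility = 6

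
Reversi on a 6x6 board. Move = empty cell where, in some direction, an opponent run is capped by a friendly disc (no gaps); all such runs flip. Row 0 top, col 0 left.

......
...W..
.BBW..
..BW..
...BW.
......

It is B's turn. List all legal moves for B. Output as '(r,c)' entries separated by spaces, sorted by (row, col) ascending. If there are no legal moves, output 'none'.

Answer: (0,3) (0,4) (1,4) (2,4) (3,4) (4,5) (5,5)

Derivation:
(0,2): no bracket -> illegal
(0,3): flips 3 -> legal
(0,4): flips 1 -> legal
(1,2): no bracket -> illegal
(1,4): flips 1 -> legal
(2,4): flips 1 -> legal
(3,4): flips 1 -> legal
(3,5): no bracket -> illegal
(4,2): no bracket -> illegal
(4,5): flips 1 -> legal
(5,3): no bracket -> illegal
(5,4): no bracket -> illegal
(5,5): flips 2 -> legal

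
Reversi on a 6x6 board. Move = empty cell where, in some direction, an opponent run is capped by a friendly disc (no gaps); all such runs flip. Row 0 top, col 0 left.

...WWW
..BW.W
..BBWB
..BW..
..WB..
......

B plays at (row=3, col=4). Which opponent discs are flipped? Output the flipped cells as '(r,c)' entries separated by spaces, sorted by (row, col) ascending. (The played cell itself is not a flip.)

Answer: (3,3)

Derivation:
Dir NW: first cell 'B' (not opp) -> no flip
Dir N: opp run (2,4), next='.' -> no flip
Dir NE: first cell 'B' (not opp) -> no flip
Dir W: opp run (3,3) capped by B -> flip
Dir E: first cell '.' (not opp) -> no flip
Dir SW: first cell 'B' (not opp) -> no flip
Dir S: first cell '.' (not opp) -> no flip
Dir SE: first cell '.' (not opp) -> no flip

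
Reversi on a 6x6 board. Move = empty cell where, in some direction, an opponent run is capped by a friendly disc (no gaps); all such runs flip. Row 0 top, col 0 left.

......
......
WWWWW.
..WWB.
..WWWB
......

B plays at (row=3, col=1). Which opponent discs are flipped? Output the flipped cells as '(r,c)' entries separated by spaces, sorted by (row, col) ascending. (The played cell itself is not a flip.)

Dir NW: opp run (2,0), next=edge -> no flip
Dir N: opp run (2,1), next='.' -> no flip
Dir NE: opp run (2,2), next='.' -> no flip
Dir W: first cell '.' (not opp) -> no flip
Dir E: opp run (3,2) (3,3) capped by B -> flip
Dir SW: first cell '.' (not opp) -> no flip
Dir S: first cell '.' (not opp) -> no flip
Dir SE: opp run (4,2), next='.' -> no flip

Answer: (3,2) (3,3)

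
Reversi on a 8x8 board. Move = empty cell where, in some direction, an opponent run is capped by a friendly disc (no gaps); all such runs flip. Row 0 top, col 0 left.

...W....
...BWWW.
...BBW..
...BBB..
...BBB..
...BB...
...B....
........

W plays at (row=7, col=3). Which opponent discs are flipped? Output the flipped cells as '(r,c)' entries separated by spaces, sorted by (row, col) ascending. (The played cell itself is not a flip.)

Dir NW: first cell '.' (not opp) -> no flip
Dir N: opp run (6,3) (5,3) (4,3) (3,3) (2,3) (1,3) capped by W -> flip
Dir NE: first cell '.' (not opp) -> no flip
Dir W: first cell '.' (not opp) -> no flip
Dir E: first cell '.' (not opp) -> no flip
Dir SW: edge -> no flip
Dir S: edge -> no flip
Dir SE: edge -> no flip

Answer: (1,3) (2,3) (3,3) (4,3) (5,3) (6,3)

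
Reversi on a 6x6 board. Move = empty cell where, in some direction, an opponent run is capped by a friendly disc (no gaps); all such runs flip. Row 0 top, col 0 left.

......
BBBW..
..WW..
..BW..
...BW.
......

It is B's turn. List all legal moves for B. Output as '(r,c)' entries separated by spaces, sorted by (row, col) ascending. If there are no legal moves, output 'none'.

(0,2): no bracket -> illegal
(0,3): flips 3 -> legal
(0,4): no bracket -> illegal
(1,4): flips 2 -> legal
(2,1): no bracket -> illegal
(2,4): no bracket -> illegal
(3,1): no bracket -> illegal
(3,4): flips 2 -> legal
(3,5): no bracket -> illegal
(4,2): no bracket -> illegal
(4,5): flips 1 -> legal
(5,3): no bracket -> illegal
(5,4): no bracket -> illegal
(5,5): flips 3 -> legal

Answer: (0,3) (1,4) (3,4) (4,5) (5,5)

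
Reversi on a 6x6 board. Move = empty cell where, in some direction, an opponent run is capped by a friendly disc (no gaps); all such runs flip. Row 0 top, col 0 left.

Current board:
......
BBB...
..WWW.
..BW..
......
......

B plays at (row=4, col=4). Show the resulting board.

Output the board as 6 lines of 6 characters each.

Answer: ......
BBB...
..BWW.
..BB..
....B.
......

Derivation:
Place B at (4,4); scan 8 dirs for brackets.
Dir NW: opp run (3,3) (2,2) capped by B -> flip
Dir N: first cell '.' (not opp) -> no flip
Dir NE: first cell '.' (not opp) -> no flip
Dir W: first cell '.' (not opp) -> no flip
Dir E: first cell '.' (not opp) -> no flip
Dir SW: first cell '.' (not opp) -> no flip
Dir S: first cell '.' (not opp) -> no flip
Dir SE: first cell '.' (not opp) -> no flip
All flips: (2,2) (3,3)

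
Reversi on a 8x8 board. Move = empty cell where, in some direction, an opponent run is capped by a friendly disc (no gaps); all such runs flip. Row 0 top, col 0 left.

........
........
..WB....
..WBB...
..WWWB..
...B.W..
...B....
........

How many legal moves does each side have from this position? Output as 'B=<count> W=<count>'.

Answer: B=10 W=9

Derivation:
-- B to move --
(1,1): flips 1 -> legal
(1,2): no bracket -> illegal
(1,3): no bracket -> illegal
(2,1): flips 1 -> legal
(3,1): flips 2 -> legal
(3,5): flips 1 -> legal
(4,1): flips 4 -> legal
(4,6): no bracket -> illegal
(5,1): flips 1 -> legal
(5,2): flips 1 -> legal
(5,4): flips 1 -> legal
(5,6): no bracket -> illegal
(6,4): no bracket -> illegal
(6,5): flips 1 -> legal
(6,6): flips 2 -> legal
B mobility = 10
-- W to move --
(1,2): no bracket -> illegal
(1,3): flips 2 -> legal
(1,4): flips 1 -> legal
(2,4): flips 3 -> legal
(2,5): flips 1 -> legal
(3,5): flips 3 -> legal
(3,6): no bracket -> illegal
(4,6): flips 1 -> legal
(5,2): no bracket -> illegal
(5,4): no bracket -> illegal
(5,6): no bracket -> illegal
(6,2): flips 1 -> legal
(6,4): flips 1 -> legal
(7,2): no bracket -> illegal
(7,3): flips 2 -> legal
(7,4): no bracket -> illegal
W mobility = 9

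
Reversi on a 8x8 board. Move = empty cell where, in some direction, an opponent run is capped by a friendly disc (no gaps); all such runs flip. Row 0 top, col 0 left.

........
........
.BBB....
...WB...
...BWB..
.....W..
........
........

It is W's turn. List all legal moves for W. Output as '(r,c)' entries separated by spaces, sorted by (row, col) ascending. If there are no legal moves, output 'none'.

(1,0): no bracket -> illegal
(1,1): flips 1 -> legal
(1,2): no bracket -> illegal
(1,3): flips 1 -> legal
(1,4): no bracket -> illegal
(2,0): no bracket -> illegal
(2,4): flips 1 -> legal
(2,5): no bracket -> illegal
(3,0): no bracket -> illegal
(3,1): no bracket -> illegal
(3,2): no bracket -> illegal
(3,5): flips 2 -> legal
(3,6): no bracket -> illegal
(4,2): flips 1 -> legal
(4,6): flips 1 -> legal
(5,2): no bracket -> illegal
(5,3): flips 1 -> legal
(5,4): no bracket -> illegal
(5,6): no bracket -> illegal

Answer: (1,1) (1,3) (2,4) (3,5) (4,2) (4,6) (5,3)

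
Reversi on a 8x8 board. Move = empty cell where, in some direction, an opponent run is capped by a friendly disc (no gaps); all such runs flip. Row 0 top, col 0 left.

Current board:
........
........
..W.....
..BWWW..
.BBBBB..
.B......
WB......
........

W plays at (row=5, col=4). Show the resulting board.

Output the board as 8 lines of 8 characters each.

Place W at (5,4); scan 8 dirs for brackets.
Dir NW: opp run (4,3) (3,2), next='.' -> no flip
Dir N: opp run (4,4) capped by W -> flip
Dir NE: opp run (4,5), next='.' -> no flip
Dir W: first cell '.' (not opp) -> no flip
Dir E: first cell '.' (not opp) -> no flip
Dir SW: first cell '.' (not opp) -> no flip
Dir S: first cell '.' (not opp) -> no flip
Dir SE: first cell '.' (not opp) -> no flip
All flips: (4,4)

Answer: ........
........
..W.....
..BWWW..
.BBBWB..
.B..W...
WB......
........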